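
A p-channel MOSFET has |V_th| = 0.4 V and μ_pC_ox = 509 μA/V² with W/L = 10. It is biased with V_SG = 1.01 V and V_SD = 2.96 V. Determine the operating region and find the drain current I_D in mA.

k_p = μ_pC_ox · (W/L) = 5.09 mA/V².
V_ov = V_SG − |V_th| = 1.01 − 0.4 = 0.61 V.
Since V_SD = 2.96 V ≥ V_ov = 0.61 V, the device is in saturation.
I_D = ½ k_p V_ov² = 0.5 × 5.09 × 0.61² = 0.947 mA.

Saturation; I_D = 0.947 mA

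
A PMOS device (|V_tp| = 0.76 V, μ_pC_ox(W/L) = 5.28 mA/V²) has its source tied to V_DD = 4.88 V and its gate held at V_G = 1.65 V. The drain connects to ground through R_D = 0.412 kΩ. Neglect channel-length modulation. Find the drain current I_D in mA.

V_SG = V_DD − V_G = 4.88 − 1.65 = 3.23 V, so V_ov = 3.23 − 0.76 = 2.47 V.
Assume saturation: I_D = ½ k_p V_ov² = 0.5 × 5.28 × 2.47² = 16.1 mA, giving V_SD = V_DD − I_D R_D = 4.88 − 16.1 × 0.412 = -1.76 V.
But -1.76 V < V_ov = 2.47 V, so the device is actually in triode.
In triode I_D = k_p[V_ov V_SD − ½ V_SD²] and I_D = (V_DD − V_SD)/R_D. Equating: 1.09 V_SD² − 6.373 V_SD + 4.88 = 0, giving V_SD = 0.906 V (the root below V_ov).
I_D = (4.88 − 0.906) / 0.412 = 9.65 mA.

I_D = 9.65 mA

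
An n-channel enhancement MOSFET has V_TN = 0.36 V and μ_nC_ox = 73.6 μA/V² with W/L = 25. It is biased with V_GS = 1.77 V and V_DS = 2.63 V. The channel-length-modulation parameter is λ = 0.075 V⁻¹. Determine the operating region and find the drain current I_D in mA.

Saturation; I_D = 2.19 mA

k_n = μ_nC_ox · (W/L) = 1.84 mA/V².
V_ov = V_GS − V_TN = 1.77 − 0.36 = 1.41 V.
Since V_DS = 2.63 V ≥ V_ov = 1.41 V, the device is in saturation.
I_D = ½ k_n V_ov² (1 + λ V_DS) = 0.5 × 1.84 × 1.41² × (1 + 0.075 × 2.63) = 2.19 mA.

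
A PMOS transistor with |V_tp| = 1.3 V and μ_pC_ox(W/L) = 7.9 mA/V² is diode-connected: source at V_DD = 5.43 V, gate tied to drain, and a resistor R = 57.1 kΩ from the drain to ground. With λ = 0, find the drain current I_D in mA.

I_D = 0.0700 mA

With gate tied to drain, V_SG = V_SD ≥ V_SG − |V_tp|, so the device is in saturation.
KCL at the drain: ½ k_p (V_SG − |V_tp|)² = (V_DD − V_SG)/R.
Let x = V_SG − 1.3. Then 226 x² + x − 4.13 = 0, giving x = 0.133 V (positive root), so V_SG = 1.43 V.
I_D = (V_DD − V_SG)/R = (5.43 − 1.43) / 57.1 = 0.07 mA.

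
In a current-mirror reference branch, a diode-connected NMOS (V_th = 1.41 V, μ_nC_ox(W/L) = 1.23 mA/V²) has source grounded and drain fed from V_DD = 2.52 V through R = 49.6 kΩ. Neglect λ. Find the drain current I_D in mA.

I_D = 0.0188 mA

With gate tied to drain, V_GS = V_DS ≥ V_GS − V_th, so the device is in saturation.
KCL at the drain: ½ k_n (V_GS − V_th)² = (V_DD − V_GS)/R.
Let x = V_GS − 1.41. Then 30.5 x² + x − 1.11 = 0, giving x = 0.175 V (positive root), so V_GS = 1.59 V.
I_D = (V_DD − V_GS)/R = (2.52 − 1.59) / 49.6 = 0.0188 mA.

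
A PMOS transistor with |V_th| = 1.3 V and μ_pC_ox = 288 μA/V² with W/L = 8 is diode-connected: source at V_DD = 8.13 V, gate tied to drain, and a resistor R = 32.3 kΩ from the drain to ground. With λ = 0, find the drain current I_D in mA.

With gate tied to drain, V_SG = V_SD ≥ V_SG − |V_th|, so the device is in saturation.
k_p = μ_pC_ox · (W/L) = 2.304 mA/V².
KCL at the drain: ½ k_p (V_SG − |V_th|)² = (V_DD − V_SG)/R.
Let x = V_SG − 1.3. Then 37.2 x² + x − 6.83 = 0, giving x = 0.415 V (positive root), so V_SG = 1.72 V.
I_D = (V_DD − V_SG)/R = (8.13 − 1.72) / 32.3 = 0.199 mA.

I_D = 0.199 mA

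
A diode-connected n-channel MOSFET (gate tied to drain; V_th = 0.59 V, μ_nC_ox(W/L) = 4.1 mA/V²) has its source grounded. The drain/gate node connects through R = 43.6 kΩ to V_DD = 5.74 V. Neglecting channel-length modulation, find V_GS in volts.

V_GS = 0.825 V

With gate tied to drain, V_GS = V_DS ≥ V_GS − V_th, so the device is in saturation.
KCL at the drain: ½ k_n (V_GS − V_th)² = (V_DD − V_GS)/R.
Let x = V_GS − 0.59. Then 89.4 x² + x − 5.15 = 0, giving x = 0.235 V (positive root), so V_GS = 0.825 V.
I_D = (V_DD − V_GS)/R = (5.74 − 0.825) / 43.6 = 0.113 mA.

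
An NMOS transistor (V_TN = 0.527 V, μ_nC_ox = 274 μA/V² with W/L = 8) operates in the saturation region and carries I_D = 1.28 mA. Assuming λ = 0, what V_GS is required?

V_GS = 1.61 V

k_n = μ_nC_ox · (W/L) = 2.192 mA/V².
In saturation I_D = ½ k_n (V_GS − V_TN)², so V_GS − V_TN = √(2 I_D / k_n) = √(2 × 1.28 / 2.192) = 1.08 V.
V_GS = 0.527 + 1.08 = 1.61 V.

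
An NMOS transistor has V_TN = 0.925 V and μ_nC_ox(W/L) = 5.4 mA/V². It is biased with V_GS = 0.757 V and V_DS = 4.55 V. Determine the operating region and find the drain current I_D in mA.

V_GS = 0.757 V < V_TN = 0.925 V, so the transistor is in cutoff.

Cutoff; I_D = 0 mA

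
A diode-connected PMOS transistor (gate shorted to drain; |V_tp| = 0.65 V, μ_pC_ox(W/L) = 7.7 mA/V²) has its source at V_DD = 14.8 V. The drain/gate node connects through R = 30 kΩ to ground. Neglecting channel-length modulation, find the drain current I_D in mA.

With gate tied to drain, V_SG = V_SD ≥ V_SG − |V_tp|, so the device is in saturation.
KCL at the drain: ½ k_p (V_SG − |V_tp|)² = (V_DD − V_SG)/R.
Let x = V_SG − 0.65. Then 116 x² + x − 14.15 = 0, giving x = 0.346 V (positive root), so V_SG = 0.996 V.
I_D = (V_DD − V_SG)/R = (14.8 − 0.996) / 30 = 0.46 mA.

I_D = 0.460 mA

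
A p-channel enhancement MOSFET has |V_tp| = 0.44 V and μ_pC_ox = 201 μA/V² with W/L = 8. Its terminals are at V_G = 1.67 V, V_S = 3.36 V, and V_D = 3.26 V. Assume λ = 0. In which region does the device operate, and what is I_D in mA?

Triode; I_D = 0.193 mA

V_SG = V_S − V_G = 3.36 − 1.67 = 1.69 V; V_SD = V_S − V_D = 3.36 − 3.26 = 0.1 V.
k_p = μ_pC_ox · (W/L) = 1.608 mA/V².
V_ov = V_SG − |V_tp| = 1.69 − 0.44 = 1.25 V.
Since V_SD = 0.1 V < V_ov = 1.25 V, the device is in the triode region.
I_D = k_p [V_ov · V_SD − ½ V_SD²] = 1.608 × [1.25 × 0.1 − 0.5 × 0.1²] = 0.193 mA.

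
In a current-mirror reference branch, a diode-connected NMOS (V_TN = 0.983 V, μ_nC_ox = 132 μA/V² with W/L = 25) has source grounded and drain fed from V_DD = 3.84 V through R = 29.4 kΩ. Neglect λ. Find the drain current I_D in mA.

I_D = 0.0893 mA

With gate tied to drain, V_GS = V_DS ≥ V_GS − V_TN, so the device is in saturation.
k_n = μ_nC_ox · (W/L) = 3.3 mA/V².
KCL at the drain: ½ k_n (V_GS − V_TN)² = (V_DD − V_GS)/R.
Let x = V_GS − 0.983. Then 48.5 x² + x − 2.857 = 0, giving x = 0.233 V (positive root), so V_GS = 1.22 V.
I_D = (V_DD − V_GS)/R = (3.84 − 1.22) / 29.4 = 0.0893 mA.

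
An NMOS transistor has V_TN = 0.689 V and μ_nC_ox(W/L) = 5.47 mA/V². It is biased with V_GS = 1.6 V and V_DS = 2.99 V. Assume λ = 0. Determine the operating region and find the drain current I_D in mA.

V_ov = V_GS − V_TN = 1.6 − 0.689 = 0.911 V.
Since V_DS = 2.99 V ≥ V_ov = 0.911 V, the device is in saturation.
I_D = ½ k_n V_ov² = 0.5 × 5.47 × 0.911² = 2.27 mA.

Saturation; I_D = 2.27 mA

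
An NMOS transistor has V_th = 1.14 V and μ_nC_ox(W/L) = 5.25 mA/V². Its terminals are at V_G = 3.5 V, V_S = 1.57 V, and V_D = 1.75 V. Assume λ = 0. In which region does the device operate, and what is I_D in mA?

Triode; I_D = 0.661 mA

V_GS = V_G − V_S = 3.5 − 1.57 = 1.93 V; V_DS = V_D − V_S = 1.75 − 1.57 = 0.18 V.
V_ov = V_GS − V_th = 1.93 − 1.14 = 0.79 V.
Since V_DS = 0.18 V < V_ov = 0.79 V, the device is in the triode region.
I_D = k_n [V_ov · V_DS − ½ V_DS²] = 5.25 × [0.79 × 0.18 − 0.5 × 0.18²] = 0.661 mA.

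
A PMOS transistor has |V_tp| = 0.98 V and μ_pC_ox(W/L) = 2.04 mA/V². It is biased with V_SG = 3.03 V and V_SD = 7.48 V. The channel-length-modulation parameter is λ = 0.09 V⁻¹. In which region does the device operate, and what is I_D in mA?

Saturation; I_D = 7.17 mA

V_ov = V_SG − |V_tp| = 3.03 − 0.98 = 2.05 V.
Since V_SD = 7.48 V ≥ V_ov = 2.05 V, the device is in saturation.
I_D = ½ k_p V_ov² (1 + λ V_SD) = 0.5 × 2.04 × 2.05² × (1 + 0.09 × 7.48) = 7.17 mA.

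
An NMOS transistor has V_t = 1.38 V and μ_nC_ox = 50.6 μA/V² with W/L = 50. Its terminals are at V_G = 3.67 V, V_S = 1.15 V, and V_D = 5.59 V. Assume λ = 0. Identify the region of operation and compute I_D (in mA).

V_GS = V_G − V_S = 3.67 − 1.15 = 2.52 V; V_DS = V_D − V_S = 5.59 − 1.15 = 4.44 V.
k_n = μ_nC_ox · (W/L) = 2.53 mA/V².
V_ov = V_GS − V_t = 2.52 − 1.38 = 1.14 V.
Since V_DS = 4.44 V ≥ V_ov = 1.14 V, the device is in saturation.
I_D = ½ k_n V_ov² = 0.5 × 2.53 × 1.14² = 1.64 mA.

Saturation; I_D = 1.64 mA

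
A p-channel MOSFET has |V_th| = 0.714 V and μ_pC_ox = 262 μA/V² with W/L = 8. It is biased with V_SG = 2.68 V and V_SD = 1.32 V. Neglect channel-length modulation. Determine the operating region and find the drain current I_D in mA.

Triode; I_D = 3.61 mA

k_p = μ_pC_ox · (W/L) = 2.096 mA/V².
V_ov = V_SG − |V_th| = 2.68 − 0.714 = 1.97 V.
Since V_SD = 1.32 V < V_ov = 1.97 V, the device is in the triode region.
I_D = k_p [V_ov · V_SD − ½ V_SD²] = 2.096 × [1.97 × 1.32 − 0.5 × 1.32²] = 3.61 mA.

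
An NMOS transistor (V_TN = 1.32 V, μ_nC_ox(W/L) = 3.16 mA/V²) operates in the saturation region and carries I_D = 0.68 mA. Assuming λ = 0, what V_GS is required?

In saturation I_D = ½ k_n (V_GS − V_TN)², so V_GS − V_TN = √(2 I_D / k_n) = √(2 × 0.68 / 3.16) = 0.656 V.
V_GS = 1.32 + 0.656 = 1.98 V.

V_GS = 1.98 V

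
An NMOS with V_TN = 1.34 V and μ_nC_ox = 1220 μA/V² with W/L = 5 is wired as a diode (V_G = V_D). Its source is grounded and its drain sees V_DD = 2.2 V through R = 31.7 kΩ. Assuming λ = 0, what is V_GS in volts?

With gate tied to drain, V_GS = V_DS ≥ V_GS − V_TN, so the device is in saturation.
k_n = μ_nC_ox · (W/L) = 6.1 mA/V².
KCL at the drain: ½ k_n (V_GS − V_TN)² = (V_DD − V_GS)/R.
Let x = V_GS − 1.34. Then 96.7 x² + x − 0.86 = 0, giving x = 0.0893 V (positive root), so V_GS = 1.43 V.
I_D = (V_DD − V_GS)/R = (2.2 − 1.43) / 31.7 = 0.0243 mA.

V_GS = 1.43 V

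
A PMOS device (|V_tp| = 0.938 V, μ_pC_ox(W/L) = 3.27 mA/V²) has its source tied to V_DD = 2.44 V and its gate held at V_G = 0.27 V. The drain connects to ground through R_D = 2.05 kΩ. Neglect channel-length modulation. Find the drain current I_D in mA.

V_SG = V_DD − V_G = 2.44 − 0.27 = 2.17 V, so V_ov = 2.17 − 0.938 = 1.23 V.
Assume saturation: I_D = ½ k_p V_ov² = 0.5 × 3.27 × 1.23² = 2.48 mA, giving V_SD = V_DD − I_D R_D = 2.44 − 2.48 × 2.05 = -2.65 V.
But -2.65 V < V_ov = 1.23 V, so the device is actually in triode.
In triode I_D = k_p[V_ov V_SD − ½ V_SD²] and I_D = (V_DD − V_SD)/R_D. Equating: 3.35 V_SD² − 9.259 V_SD + 2.44 = 0, giving V_SD = 0.295 V (the root below V_ov).
I_D = (2.44 − 0.295) / 2.05 = 1.05 mA.

I_D = 1.05 mA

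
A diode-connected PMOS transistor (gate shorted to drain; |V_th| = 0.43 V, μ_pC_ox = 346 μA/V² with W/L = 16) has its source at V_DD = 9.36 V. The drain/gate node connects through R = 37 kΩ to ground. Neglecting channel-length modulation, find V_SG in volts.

V_SG = 0.720 V

With gate tied to drain, V_SG = V_SD ≥ V_SG − |V_th|, so the device is in saturation.
k_p = μ_pC_ox · (W/L) = 5.536 mA/V².
KCL at the drain: ½ k_p (V_SG − |V_th|)² = (V_DD − V_SG)/R.
Let x = V_SG − 0.43. Then 102 x² + x − 8.93 = 0, giving x = 0.29 V (positive root), so V_SG = 0.72 V.
I_D = (V_DD − V_SG)/R = (9.36 − 0.72) / 37 = 0.234 mA.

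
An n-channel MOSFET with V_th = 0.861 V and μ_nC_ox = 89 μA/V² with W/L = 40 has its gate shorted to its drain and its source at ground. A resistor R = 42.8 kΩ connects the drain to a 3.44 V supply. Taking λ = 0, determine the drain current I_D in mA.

With gate tied to drain, V_GS = V_DS ≥ V_GS − V_th, so the device is in saturation.
k_n = μ_nC_ox · (W/L) = 3.56 mA/V².
KCL at the drain: ½ k_n (V_GS − V_th)² = (V_DD − V_GS)/R.
Let x = V_GS − 0.861. Then 76.2 x² + x − 2.579 = 0, giving x = 0.178 V (positive root), so V_GS = 1.04 V.
I_D = (V_DD − V_GS)/R = (3.44 − 1.04) / 42.8 = 0.0561 mA.

I_D = 0.0561 mA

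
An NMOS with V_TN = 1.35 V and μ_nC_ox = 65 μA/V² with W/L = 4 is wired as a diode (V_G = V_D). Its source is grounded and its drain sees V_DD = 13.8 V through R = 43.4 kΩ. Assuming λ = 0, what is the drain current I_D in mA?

I_D = 0.255 mA

With gate tied to drain, V_GS = V_DS ≥ V_GS − V_TN, so the device is in saturation.
k_n = μ_nC_ox · (W/L) = 0.26 mA/V².
KCL at the drain: ½ k_n (V_GS − V_TN)² = (V_DD − V_GS)/R.
Let x = V_GS − 1.35. Then 5.64 x² + x − 12.45 = 0, giving x = 1.4 V (positive root), so V_GS = 2.75 V.
I_D = (V_DD − V_GS)/R = (13.8 − 2.75) / 43.4 = 0.255 mA.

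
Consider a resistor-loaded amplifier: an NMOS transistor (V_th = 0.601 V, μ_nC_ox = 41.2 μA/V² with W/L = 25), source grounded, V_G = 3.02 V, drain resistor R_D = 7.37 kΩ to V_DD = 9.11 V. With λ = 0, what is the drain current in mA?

V_GS = V_G = 3.02 V, so V_ov = 3.02 − 0.601 = 2.42 V.
k_n = μ_nC_ox · (W/L) = 1.03 mA/V².
Assume saturation: I_D = ½ k_n V_ov² = 0.5 × 1.03 × 2.42² = 3.01 mA, giving V_DS = V_DD − I_D R_D = 9.11 − 3.01 × 7.37 = -13.1 V.
But -13.1 V < V_ov = 2.42 V, so the device is actually in triode.
In triode I_D = k_n[V_ov V_DS − ½ V_DS²] and I_D = (V_DD − V_DS)/R_D. Equating: 3.8 V_DS² − 19.36 V_DS + 9.11 = 0, giving V_DS = 0.524 V (the root below V_ov).
I_D = (9.11 − 0.524) / 7.37 = 1.16 mA.

I_D = 1.16 mA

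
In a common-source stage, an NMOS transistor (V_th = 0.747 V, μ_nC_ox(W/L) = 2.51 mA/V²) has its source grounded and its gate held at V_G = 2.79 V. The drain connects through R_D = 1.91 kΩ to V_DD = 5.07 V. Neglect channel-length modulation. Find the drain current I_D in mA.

I_D = 2.38 mA

V_GS = V_G = 2.79 V, so V_ov = 2.79 − 0.747 = 2.04 V.
Assume saturation: I_D = ½ k_n V_ov² = 0.5 × 2.51 × 2.04² = 5.24 mA, giving V_DS = V_DD − I_D R_D = 5.07 − 5.24 × 1.91 = -4.93 V.
But -4.93 V < V_ov = 2.04 V, so the device is actually in triode.
In triode I_D = k_n[V_ov V_DS − ½ V_DS²] and I_D = (V_DD − V_DS)/R_D. Equating: 2.4 V_DS² − 10.79 V_DS + 5.07 = 0, giving V_DS = 0.533 V (the root below V_ov).
I_D = (5.07 − 0.533) / 1.91 = 2.38 mA.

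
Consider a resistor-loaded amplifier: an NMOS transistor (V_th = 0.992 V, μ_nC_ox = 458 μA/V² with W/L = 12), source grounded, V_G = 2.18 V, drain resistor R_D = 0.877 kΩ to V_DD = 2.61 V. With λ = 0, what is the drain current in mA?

I_D = 2.44 mA

V_GS = V_G = 2.18 V, so V_ov = 2.18 − 0.992 = 1.19 V.
k_n = μ_nC_ox · (W/L) = 5.496 mA/V².
Assume saturation: I_D = ½ k_n V_ov² = 0.5 × 5.496 × 1.19² = 3.88 mA, giving V_DS = V_DD − I_D R_D = 2.61 − 3.88 × 0.877 = -0.791 V.
But -0.791 V < V_ov = 1.19 V, so the device is actually in triode.
In triode I_D = k_n[V_ov V_DS − ½ V_DS²] and I_D = (V_DD − V_DS)/R_D. Equating: 2.41 V_DS² − 6.726 V_DS + 2.61 = 0, giving V_DS = 0.466 V (the root below V_ov).
I_D = (2.61 − 0.466) / 0.877 = 2.44 mA.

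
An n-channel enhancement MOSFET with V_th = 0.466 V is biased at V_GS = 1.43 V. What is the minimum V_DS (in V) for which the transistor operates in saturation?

V_DS,sat = 0.964 V

The boundary between triode and saturation is V_DS = V_GS − V_th = V_ov.
V_ov = 1.43 − 0.466 = 0.964 V.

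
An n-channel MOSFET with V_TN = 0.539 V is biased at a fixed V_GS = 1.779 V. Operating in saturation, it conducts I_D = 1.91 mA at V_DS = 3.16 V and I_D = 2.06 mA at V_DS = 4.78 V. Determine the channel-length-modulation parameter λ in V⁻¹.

With V_GS fixed, I_D ∝ (1 + λ V_DS) in saturation, so I_D2/I_D1 = (1 + λ V_DS2)/(1 + λ V_DS1).
2.06/1.91 = 1.079 = (1 + 4.78 λ)/(1 + 3.16 λ).
Solving: λ (I_D1 V_DS2 − I_D2 V_DS1) = I_D2 − I_D1, so λ = (2.06 − 1.91) / (1.91 × 4.78 − 2.06 × 3.16) = 0.15 / 2.62 = 0.0572 V⁻¹.

λ = 0.0572 V⁻¹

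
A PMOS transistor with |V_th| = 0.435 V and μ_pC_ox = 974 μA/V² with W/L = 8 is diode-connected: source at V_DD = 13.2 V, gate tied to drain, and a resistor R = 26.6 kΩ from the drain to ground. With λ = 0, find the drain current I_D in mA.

With gate tied to drain, V_SG = V_SD ≥ V_SG − |V_th|, so the device is in saturation.
k_p = μ_pC_ox · (W/L) = 7.792 mA/V².
KCL at the drain: ½ k_p (V_SG − |V_th|)² = (V_DD − V_SG)/R.
Let x = V_SG − 0.435. Then 104 x² + x − 12.76 = 0, giving x = 0.346 V (positive root), so V_SG = 0.781 V.
I_D = (V_DD − V_SG)/R = (13.2 − 0.781) / 26.6 = 0.467 mA.

I_D = 0.467 mA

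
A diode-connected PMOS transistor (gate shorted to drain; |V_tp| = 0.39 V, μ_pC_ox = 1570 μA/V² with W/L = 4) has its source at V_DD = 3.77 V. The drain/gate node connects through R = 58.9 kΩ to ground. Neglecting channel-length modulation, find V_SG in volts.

With gate tied to drain, V_SG = V_SD ≥ V_SG − |V_tp|, so the device is in saturation.
k_p = μ_pC_ox · (W/L) = 6.28 mA/V².
KCL at the drain: ½ k_p (V_SG − |V_tp|)² = (V_DD − V_SG)/R.
Let x = V_SG − 0.39. Then 185 x² + x − 3.38 = 0, giving x = 0.133 V (positive root), so V_SG = 0.523 V.
I_D = (V_DD − V_SG)/R = (3.77 − 0.523) / 58.9 = 0.0551 mA.

V_SG = 0.523 V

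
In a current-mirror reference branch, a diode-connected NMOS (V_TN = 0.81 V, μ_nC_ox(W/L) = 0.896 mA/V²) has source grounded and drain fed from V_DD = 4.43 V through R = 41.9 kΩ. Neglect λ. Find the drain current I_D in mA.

I_D = 0.0765 mA

With gate tied to drain, V_GS = V_DS ≥ V_GS − V_TN, so the device is in saturation.
KCL at the drain: ½ k_n (V_GS − V_TN)² = (V_DD − V_GS)/R.
Let x = V_GS − 0.81. Then 18.8 x² + x − 3.62 = 0, giving x = 0.413 V (positive root), so V_GS = 1.22 V.
I_D = (V_DD − V_GS)/R = (4.43 − 1.22) / 41.9 = 0.0765 mA.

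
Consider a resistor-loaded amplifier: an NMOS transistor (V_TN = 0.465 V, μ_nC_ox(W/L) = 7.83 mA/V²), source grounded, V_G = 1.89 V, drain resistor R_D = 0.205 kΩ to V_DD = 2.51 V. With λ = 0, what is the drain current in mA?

V_GS = V_G = 1.89 V, so V_ov = 1.89 − 0.465 = 1.42 V.
Assume saturation: I_D = ½ k_n V_ov² = 0.5 × 7.83 × 1.42² = 7.95 mA, giving V_DS = V_DD − I_D R_D = 2.51 − 7.95 × 0.205 = 0.88 V.
But 0.88 V < V_ov = 1.42 V, so the device is actually in triode.
In triode I_D = k_n[V_ov V_DS − ½ V_DS²] and I_D = (V_DD − V_DS)/R_D. Equating: 0.803 V_DS² − 3.287 V_DS + 2.51 = 0, giving V_DS = 1.02 V (the root below V_ov).
I_D = (2.51 − 1.02) / 0.205 = 7.29 mA.

I_D = 7.29 mA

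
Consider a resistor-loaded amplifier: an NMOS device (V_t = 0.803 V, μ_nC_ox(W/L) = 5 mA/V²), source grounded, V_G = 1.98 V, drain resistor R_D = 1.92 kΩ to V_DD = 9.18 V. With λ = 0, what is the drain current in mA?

V_GS = V_G = 1.98 V, so V_ov = 1.98 − 0.803 = 1.18 V.
Assume saturation: I_D = ½ k_n V_ov² = 0.5 × 5 × 1.18² = 3.46 mA, giving V_DS = V_DD − I_D R_D = 9.18 − 3.46 × 1.92 = 2.53 V.
V_DS = 2.53 V ≥ V_ov = 1.18 V, confirming saturation.

I_D = 3.46 mA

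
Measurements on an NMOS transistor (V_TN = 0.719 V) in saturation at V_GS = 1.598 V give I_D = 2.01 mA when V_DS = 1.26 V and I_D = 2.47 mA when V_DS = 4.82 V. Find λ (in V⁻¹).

λ = 0.0700 V⁻¹

With V_GS fixed, I_D ∝ (1 + λ V_DS) in saturation, so I_D2/I_D1 = (1 + λ V_DS2)/(1 + λ V_DS1).
2.47/2.01 = 1.229 = (1 + 4.82 λ)/(1 + 1.26 λ).
Solving: λ (I_D1 V_DS2 − I_D2 V_DS1) = I_D2 − I_D1, so λ = (2.47 − 2.01) / (2.01 × 4.82 − 2.47 × 1.26) = 0.46 / 6.58 = 0.07 V⁻¹.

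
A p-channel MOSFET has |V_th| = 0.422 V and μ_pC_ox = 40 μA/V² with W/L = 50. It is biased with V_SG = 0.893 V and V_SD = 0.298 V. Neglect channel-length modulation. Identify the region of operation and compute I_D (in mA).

k_p = μ_pC_ox · (W/L) = 2 mA/V².
V_ov = V_SG − |V_th| = 0.893 − 0.422 = 0.471 V.
Since V_SD = 0.298 V < V_ov = 0.471 V, the device is in the triode region.
I_D = k_p [V_ov · V_SD − ½ V_SD²] = 2 × [0.471 × 0.298 − 0.5 × 0.298²] = 0.192 mA.

Triode; I_D = 0.192 mA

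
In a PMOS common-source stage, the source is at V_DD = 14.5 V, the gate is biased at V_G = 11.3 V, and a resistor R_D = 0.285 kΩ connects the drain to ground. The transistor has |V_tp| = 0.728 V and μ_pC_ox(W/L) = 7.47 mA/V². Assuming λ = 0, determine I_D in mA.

I_D = 22.8 mA

V_SG = V_DD − V_G = 14.5 − 11.3 = 3.2 V, so V_ov = 3.2 − 0.728 = 2.47 V.
Assume saturation: I_D = ½ k_p V_ov² = 0.5 × 7.47 × 2.47² = 22.8 mA, giving V_SD = V_DD − I_D R_D = 14.5 − 22.8 × 0.285 = 8 V.
V_SD = 8 V ≥ V_ov = 2.47 V, confirming saturation.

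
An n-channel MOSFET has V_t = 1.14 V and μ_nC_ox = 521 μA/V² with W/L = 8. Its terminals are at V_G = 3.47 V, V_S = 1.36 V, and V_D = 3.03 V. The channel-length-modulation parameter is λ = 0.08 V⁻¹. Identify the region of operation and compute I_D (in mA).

V_GS = V_G − V_S = 3.47 − 1.36 = 2.11 V; V_DS = V_D − V_S = 3.03 − 1.36 = 1.67 V.
k_n = μ_nC_ox · (W/L) = 4.168 mA/V².
V_ov = V_GS − V_t = 2.11 − 1.14 = 0.97 V.
Since V_DS = 1.67 V ≥ V_ov = 0.97 V, the device is in saturation.
I_D = ½ k_n V_ov² (1 + λ V_DS) = 0.5 × 4.168 × 0.97² × (1 + 0.08 × 1.67) = 2.22 mA.

Saturation; I_D = 2.22 mA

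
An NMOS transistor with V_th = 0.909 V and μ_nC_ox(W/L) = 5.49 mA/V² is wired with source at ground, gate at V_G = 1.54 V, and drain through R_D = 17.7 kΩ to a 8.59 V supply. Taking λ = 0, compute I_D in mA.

I_D = 0.476 mA

V_GS = V_G = 1.54 V, so V_ov = 1.54 − 0.909 = 0.631 V.
Assume saturation: I_D = ½ k_n V_ov² = 0.5 × 5.49 × 0.631² = 1.09 mA, giving V_DS = V_DD − I_D R_D = 8.59 − 1.09 × 17.7 = -10.8 V.
But -10.8 V < V_ov = 0.631 V, so the device is actually in triode.
In triode I_D = k_n[V_ov V_DS − ½ V_DS²] and I_D = (V_DD − V_DS)/R_D. Equating: 48.6 V_DS² − 62.32 V_DS + 8.59 = 0, giving V_DS = 0.157 V (the root below V_ov).
I_D = (8.59 − 0.157) / 17.7 = 0.476 mA.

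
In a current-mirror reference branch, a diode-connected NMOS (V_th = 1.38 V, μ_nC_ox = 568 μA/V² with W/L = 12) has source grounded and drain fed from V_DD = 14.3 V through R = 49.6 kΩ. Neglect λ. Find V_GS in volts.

V_GS = 1.65 V

With gate tied to drain, V_GS = V_DS ≥ V_GS − V_th, so the device is in saturation.
k_n = μ_nC_ox · (W/L) = 6.816 mA/V².
KCL at the drain: ½ k_n (V_GS − V_th)² = (V_DD − V_GS)/R.
Let x = V_GS − 1.38. Then 169 x² + x − 12.92 = 0, giving x = 0.274 V (positive root), so V_GS = 1.65 V.
I_D = (V_DD − V_GS)/R = (14.3 − 1.65) / 49.6 = 0.255 mA.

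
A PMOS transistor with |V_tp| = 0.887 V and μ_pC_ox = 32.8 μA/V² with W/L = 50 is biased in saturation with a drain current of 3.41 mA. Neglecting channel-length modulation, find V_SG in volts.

V_SG = 2.93 V

k_p = μ_pC_ox · (W/L) = 1.64 mA/V².
In saturation I_D = ½ k_p (V_SG − |V_tp|)², so V_SG − |V_tp| = √(2 I_D / k_p) = √(2 × 3.41 / 1.64) = 2.04 V.
V_SG = 0.887 + 2.04 = 2.93 V.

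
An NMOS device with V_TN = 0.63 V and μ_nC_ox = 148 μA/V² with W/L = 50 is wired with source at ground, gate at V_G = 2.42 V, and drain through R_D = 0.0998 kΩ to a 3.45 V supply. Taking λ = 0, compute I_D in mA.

I_D = 11.9 mA

V_GS = V_G = 2.42 V, so V_ov = 2.42 − 0.63 = 1.79 V.
k_n = μ_nC_ox · (W/L) = 7.4 mA/V².
Assume saturation: I_D = ½ k_n V_ov² = 0.5 × 7.4 × 1.79² = 11.9 mA, giving V_DS = V_DD − I_D R_D = 3.45 − 11.9 × 0.0998 = 2.27 V.
V_DS = 2.27 V ≥ V_ov = 1.79 V, confirming saturation.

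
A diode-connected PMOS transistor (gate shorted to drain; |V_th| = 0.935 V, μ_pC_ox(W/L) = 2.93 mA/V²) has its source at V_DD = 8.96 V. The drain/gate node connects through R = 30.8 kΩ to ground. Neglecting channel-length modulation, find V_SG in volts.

V_SG = 1.35 V

With gate tied to drain, V_SG = V_SD ≥ V_SG − |V_th|, so the device is in saturation.
KCL at the drain: ½ k_p (V_SG − |V_th|)² = (V_DD − V_SG)/R.
Let x = V_SG − 0.935. Then 45.1 x² + x − 8.025 = 0, giving x = 0.411 V (positive root), so V_SG = 1.35 V.
I_D = (V_DD − V_SG)/R = (8.96 − 1.35) / 30.8 = 0.247 mA.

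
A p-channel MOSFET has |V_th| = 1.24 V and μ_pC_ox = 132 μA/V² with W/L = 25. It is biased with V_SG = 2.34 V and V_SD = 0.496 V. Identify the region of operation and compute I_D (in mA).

Triode; I_D = 1.39 mA

k_p = μ_pC_ox · (W/L) = 3.3 mA/V².
V_ov = V_SG − |V_th| = 2.34 − 1.24 = 1.1 V.
Since V_SD = 0.496 V < V_ov = 1.1 V, the device is in the triode region.
I_D = k_p [V_ov · V_SD − ½ V_SD²] = 3.3 × [1.1 × 0.496 − 0.5 × 0.496²] = 1.39 mA.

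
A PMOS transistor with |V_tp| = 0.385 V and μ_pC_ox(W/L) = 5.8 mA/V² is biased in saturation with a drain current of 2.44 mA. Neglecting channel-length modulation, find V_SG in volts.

In saturation I_D = ½ k_p (V_SG − |V_tp|)², so V_SG − |V_tp| = √(2 I_D / k_p) = √(2 × 2.44 / 5.8) = 0.917 V.
V_SG = 0.385 + 0.917 = 1.3 V.

V_SG = 1.30 V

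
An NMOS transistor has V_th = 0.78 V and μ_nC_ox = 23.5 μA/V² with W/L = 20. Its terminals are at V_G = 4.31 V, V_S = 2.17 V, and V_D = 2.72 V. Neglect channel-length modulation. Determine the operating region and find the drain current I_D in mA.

V_GS = V_G − V_S = 4.31 − 2.17 = 2.14 V; V_DS = V_D − V_S = 2.72 − 2.17 = 0.55 V.
k_n = μ_nC_ox · (W/L) = 0.47 mA/V².
V_ov = V_GS − V_th = 2.14 − 0.78 = 1.36 V.
Since V_DS = 0.55 V < V_ov = 1.36 V, the device is in the triode region.
I_D = k_n [V_ov · V_DS − ½ V_DS²] = 0.47 × [1.36 × 0.55 − 0.5 × 0.55²] = 0.28 mA.

Triode; I_D = 0.280 mA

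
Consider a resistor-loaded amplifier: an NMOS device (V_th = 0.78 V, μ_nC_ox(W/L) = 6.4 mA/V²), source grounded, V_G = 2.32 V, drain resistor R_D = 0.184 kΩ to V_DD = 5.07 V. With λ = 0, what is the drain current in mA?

I_D = 7.59 mA

V_GS = V_G = 2.32 V, so V_ov = 2.32 − 0.78 = 1.54 V.
Assume saturation: I_D = ½ k_n V_ov² = 0.5 × 6.4 × 1.54² = 7.59 mA, giving V_DS = V_DD − I_D R_D = 5.07 − 7.59 × 0.184 = 3.67 V.
V_DS = 3.67 V ≥ V_ov = 1.54 V, confirming saturation.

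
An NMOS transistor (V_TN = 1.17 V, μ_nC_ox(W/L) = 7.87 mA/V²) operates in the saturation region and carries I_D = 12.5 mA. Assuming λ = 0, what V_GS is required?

V_GS = 2.95 V

In saturation I_D = ½ k_n (V_GS − V_TN)², so V_GS − V_TN = √(2 I_D / k_n) = √(2 × 12.5 / 7.87) = 1.78 V.
V_GS = 1.17 + 1.78 = 2.95 V.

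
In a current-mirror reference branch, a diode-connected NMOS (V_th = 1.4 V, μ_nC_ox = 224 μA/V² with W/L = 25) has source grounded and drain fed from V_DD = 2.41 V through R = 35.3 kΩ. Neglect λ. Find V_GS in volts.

V_GS = 1.50 V

With gate tied to drain, V_GS = V_DS ≥ V_GS − V_th, so the device is in saturation.
k_n = μ_nC_ox · (W/L) = 5.6 mA/V².
KCL at the drain: ½ k_n (V_GS − V_th)² = (V_DD − V_GS)/R.
Let x = V_GS − 1.4. Then 98.8 x² + x − 1.01 = 0, giving x = 0.0962 V (positive root), so V_GS = 1.5 V.
I_D = (V_DD − V_GS)/R = (2.41 − 1.5) / 35.3 = 0.0259 mA.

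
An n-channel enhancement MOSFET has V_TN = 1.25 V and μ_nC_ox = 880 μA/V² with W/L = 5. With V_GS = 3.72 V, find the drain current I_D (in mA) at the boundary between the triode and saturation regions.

I_D = 13.4 mA

At the boundary V_DS = V_ov = V_GS − V_TN = 3.72 − 1.25 = 2.47 V.
k_n = μ_nC_ox · (W/L) = 4.4 mA/V².
I_D = ½ k_n V_ov² = 0.5 × 4.4 × 2.47² = 13.4 mA.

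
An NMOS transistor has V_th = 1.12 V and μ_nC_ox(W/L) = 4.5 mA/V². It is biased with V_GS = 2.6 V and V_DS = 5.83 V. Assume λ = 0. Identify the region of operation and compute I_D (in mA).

V_ov = V_GS − V_th = 2.6 − 1.12 = 1.48 V.
Since V_DS = 5.83 V ≥ V_ov = 1.48 V, the device is in saturation.
I_D = ½ k_n V_ov² = 0.5 × 4.5 × 1.48² = 4.93 mA.

Saturation; I_D = 4.93 mA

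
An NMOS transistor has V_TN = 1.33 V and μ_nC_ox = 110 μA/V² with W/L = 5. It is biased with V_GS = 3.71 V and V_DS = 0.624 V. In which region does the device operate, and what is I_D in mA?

Triode; I_D = 0.710 mA

k_n = μ_nC_ox · (W/L) = 0.55 mA/V².
V_ov = V_GS − V_TN = 3.71 − 1.33 = 2.38 V.
Since V_DS = 0.624 V < V_ov = 2.38 V, the device is in the triode region.
I_D = k_n [V_ov · V_DS − ½ V_DS²] = 0.55 × [2.38 × 0.624 − 0.5 × 0.624²] = 0.71 mA.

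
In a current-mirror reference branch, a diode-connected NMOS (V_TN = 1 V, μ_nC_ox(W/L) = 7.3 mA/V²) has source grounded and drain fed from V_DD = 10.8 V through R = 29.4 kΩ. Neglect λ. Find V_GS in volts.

V_GS = 1.30 V

With gate tied to drain, V_GS = V_DS ≥ V_GS − V_TN, so the device is in saturation.
KCL at the drain: ½ k_n (V_GS − V_TN)² = (V_DD − V_GS)/R.
Let x = V_GS − 1. Then 107 x² + x − 9.8 = 0, giving x = 0.298 V (positive root), so V_GS = 1.3 V.
I_D = (V_DD − V_GS)/R = (10.8 − 1.3) / 29.4 = 0.323 mA.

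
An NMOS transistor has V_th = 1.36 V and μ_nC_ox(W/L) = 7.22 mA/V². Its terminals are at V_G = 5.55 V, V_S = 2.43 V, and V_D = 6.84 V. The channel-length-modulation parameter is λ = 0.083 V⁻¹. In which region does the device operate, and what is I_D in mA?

V_GS = V_G − V_S = 5.55 − 2.43 = 3.12 V; V_DS = V_D − V_S = 6.84 − 2.43 = 4.41 V.
V_ov = V_GS − V_th = 3.12 − 1.36 = 1.76 V.
Since V_DS = 4.41 V ≥ V_ov = 1.76 V, the device is in saturation.
I_D = ½ k_n V_ov² (1 + λ V_DS) = 0.5 × 7.22 × 1.76² × (1 + 0.083 × 4.41) = 15.3 mA.

Saturation; I_D = 15.3 mA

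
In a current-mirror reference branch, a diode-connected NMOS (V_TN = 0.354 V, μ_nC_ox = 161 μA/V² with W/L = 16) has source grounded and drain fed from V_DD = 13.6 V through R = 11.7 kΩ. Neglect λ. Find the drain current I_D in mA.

With gate tied to drain, V_GS = V_DS ≥ V_GS − V_TN, so the device is in saturation.
k_n = μ_nC_ox · (W/L) = 2.576 mA/V².
KCL at the drain: ½ k_n (V_GS − V_TN)² = (V_DD − V_GS)/R.
Let x = V_GS − 0.354. Then 15.1 x² + x − 13.25 = 0, giving x = 0.905 V (positive root), so V_GS = 1.26 V.
I_D = (V_DD − V_GS)/R = (13.6 − 1.26) / 11.7 = 1.05 mA.

I_D = 1.05 mA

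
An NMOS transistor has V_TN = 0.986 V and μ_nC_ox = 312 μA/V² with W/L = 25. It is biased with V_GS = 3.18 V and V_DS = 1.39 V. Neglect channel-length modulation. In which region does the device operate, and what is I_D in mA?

k_n = μ_nC_ox · (W/L) = 7.8 mA/V².
V_ov = V_GS − V_TN = 3.18 − 0.986 = 2.19 V.
Since V_DS = 1.39 V < V_ov = 2.19 V, the device is in the triode region.
I_D = k_n [V_ov · V_DS − ½ V_DS²] = 7.8 × [2.19 × 1.39 − 0.5 × 1.39²] = 16.3 mA.

Triode; I_D = 16.3 mA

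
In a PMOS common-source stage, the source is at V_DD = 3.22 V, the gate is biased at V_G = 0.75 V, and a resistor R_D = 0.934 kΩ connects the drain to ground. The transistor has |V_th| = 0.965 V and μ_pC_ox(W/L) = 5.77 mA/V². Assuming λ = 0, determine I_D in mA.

I_D = 3.02 mA

V_SG = V_DD − V_G = 3.22 − 0.75 = 2.47 V, so V_ov = 2.47 − 0.965 = 1.51 V.
Assume saturation: I_D = ½ k_p V_ov² = 0.5 × 5.77 × 1.51² = 6.53 mA, giving V_SD = V_DD − I_D R_D = 3.22 − 6.53 × 0.934 = -2.88 V.
But -2.88 V < V_ov = 1.51 V, so the device is actually in triode.
In triode I_D = k_p[V_ov V_SD − ½ V_SD²] and I_D = (V_DD − V_SD)/R_D. Equating: 2.69 V_SD² − 9.111 V_SD + 3.22 = 0, giving V_SD = 0.401 V (the root below V_ov).
I_D = (3.22 − 0.401) / 0.934 = 3.02 mA.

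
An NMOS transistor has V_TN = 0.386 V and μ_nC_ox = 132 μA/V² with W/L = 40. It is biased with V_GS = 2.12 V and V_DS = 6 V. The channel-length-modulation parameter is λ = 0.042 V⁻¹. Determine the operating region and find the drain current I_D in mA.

Saturation; I_D = 9.94 mA

k_n = μ_nC_ox · (W/L) = 5.28 mA/V².
V_ov = V_GS − V_TN = 2.12 − 0.386 = 1.73 V.
Since V_DS = 6 V ≥ V_ov = 1.73 V, the device is in saturation.
I_D = ½ k_n V_ov² (1 + λ V_DS) = 0.5 × 5.28 × 1.73² × (1 + 0.042 × 6) = 9.94 mA.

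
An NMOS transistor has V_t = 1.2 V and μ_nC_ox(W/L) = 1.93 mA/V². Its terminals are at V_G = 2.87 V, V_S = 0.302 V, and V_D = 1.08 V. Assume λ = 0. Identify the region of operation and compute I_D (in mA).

Triode; I_D = 1.47 mA

V_GS = V_G − V_S = 2.87 − 0.302 = 2.57 V; V_DS = V_D − V_S = 1.08 − 0.302 = 0.778 V.
V_ov = V_GS − V_t = 2.57 − 1.2 = 1.37 V.
Since V_DS = 0.778 V < V_ov = 1.37 V, the device is in the triode region.
I_D = k_n [V_ov · V_DS − ½ V_DS²] = 1.93 × [1.37 × 0.778 − 0.5 × 0.778²] = 1.47 mA.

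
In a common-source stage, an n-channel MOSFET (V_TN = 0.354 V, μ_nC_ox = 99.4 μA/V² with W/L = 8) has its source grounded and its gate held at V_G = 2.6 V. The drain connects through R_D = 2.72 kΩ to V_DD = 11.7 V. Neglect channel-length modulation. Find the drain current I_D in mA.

I_D = 2.01 mA

V_GS = V_G = 2.6 V, so V_ov = 2.6 − 0.354 = 2.25 V.
k_n = μ_nC_ox · (W/L) = 0.7952 mA/V².
Assume saturation: I_D = ½ k_n V_ov² = 0.5 × 0.7952 × 2.25² = 2.01 mA, giving V_DS = V_DD − I_D R_D = 11.7 − 2.01 × 2.72 = 6.24 V.
V_DS = 6.24 V ≥ V_ov = 2.25 V, confirming saturation.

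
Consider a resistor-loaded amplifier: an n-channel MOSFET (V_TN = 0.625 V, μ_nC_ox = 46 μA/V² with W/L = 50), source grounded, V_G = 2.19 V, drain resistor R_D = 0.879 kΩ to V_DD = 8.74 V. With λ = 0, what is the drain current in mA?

I_D = 2.82 mA

V_GS = V_G = 2.19 V, so V_ov = 2.19 − 0.625 = 1.56 V.
k_n = μ_nC_ox · (W/L) = 2.3 mA/V².
Assume saturation: I_D = ½ k_n V_ov² = 0.5 × 2.3 × 1.56² = 2.82 mA, giving V_DS = V_DD − I_D R_D = 8.74 − 2.82 × 0.879 = 6.26 V.
V_DS = 6.26 V ≥ V_ov = 1.56 V, confirming saturation.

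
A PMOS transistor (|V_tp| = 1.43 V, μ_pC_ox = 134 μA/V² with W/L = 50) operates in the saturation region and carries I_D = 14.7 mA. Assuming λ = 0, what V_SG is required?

V_SG = 3.52 V

k_p = μ_pC_ox · (W/L) = 6.7 mA/V².
In saturation I_D = ½ k_p (V_SG − |V_tp|)², so V_SG − |V_tp| = √(2 I_D / k_p) = √(2 × 14.7 / 6.7) = 2.09 V.
V_SG = 1.43 + 2.09 = 3.52 V.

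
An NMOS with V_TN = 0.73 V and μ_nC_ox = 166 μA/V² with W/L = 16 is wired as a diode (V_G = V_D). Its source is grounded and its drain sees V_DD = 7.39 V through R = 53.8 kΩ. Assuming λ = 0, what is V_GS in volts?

With gate tied to drain, V_GS = V_DS ≥ V_GS − V_TN, so the device is in saturation.
k_n = μ_nC_ox · (W/L) = 2.656 mA/V².
KCL at the drain: ½ k_n (V_GS − V_TN)² = (V_DD − V_GS)/R.
Let x = V_GS − 0.73. Then 71.4 x² + x − 6.66 = 0, giving x = 0.298 V (positive root), so V_GS = 1.03 V.
I_D = (V_DD − V_GS)/R = (7.39 − 1.03) / 53.8 = 0.118 mA.

V_GS = 1.03 V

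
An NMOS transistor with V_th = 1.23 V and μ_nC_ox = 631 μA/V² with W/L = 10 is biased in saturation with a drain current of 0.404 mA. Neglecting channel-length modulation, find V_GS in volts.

V_GS = 1.59 V

k_n = μ_nC_ox · (W/L) = 6.31 mA/V².
In saturation I_D = ½ k_n (V_GS − V_th)², so V_GS − V_th = √(2 I_D / k_n) = √(2 × 0.404 / 6.31) = 0.358 V.
V_GS = 1.23 + 0.358 = 1.59 V.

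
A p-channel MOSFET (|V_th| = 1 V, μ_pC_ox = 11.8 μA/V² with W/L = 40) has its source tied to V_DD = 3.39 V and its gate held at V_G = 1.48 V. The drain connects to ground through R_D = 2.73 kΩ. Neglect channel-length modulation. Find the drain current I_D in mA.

V_SG = V_DD − V_G = 3.39 − 1.48 = 1.91 V, so V_ov = 1.91 − 1 = 0.91 V.
k_p = μ_pC_ox · (W/L) = 0.472 mA/V².
Assume saturation: I_D = ½ k_p V_ov² = 0.5 × 0.472 × 0.91² = 0.195 mA, giving V_SD = V_DD − I_D R_D = 3.39 − 0.195 × 2.73 = 2.86 V.
V_SD = 2.86 V ≥ V_ov = 0.91 V, confirming saturation.

I_D = 0.195 mA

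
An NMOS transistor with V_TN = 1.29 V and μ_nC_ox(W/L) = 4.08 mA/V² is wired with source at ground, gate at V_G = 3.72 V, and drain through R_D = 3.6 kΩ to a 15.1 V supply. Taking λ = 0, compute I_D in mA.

I_D = 4.07 mA

V_GS = V_G = 3.72 V, so V_ov = 3.72 − 1.29 = 2.43 V.
Assume saturation: I_D = ½ k_n V_ov² = 0.5 × 4.08 × 2.43² = 12 mA, giving V_DS = V_DD − I_D R_D = 15.1 − 12 × 3.6 = -28.3 V.
But -28.3 V < V_ov = 2.43 V, so the device is actually in triode.
In triode I_D = k_n[V_ov V_DS − ½ V_DS²] and I_D = (V_DD − V_DS)/R_D. Equating: 7.34 V_DS² − 36.69 V_DS + 15.1 = 0, giving V_DS = 0.453 V (the root below V_ov).
I_D = (15.1 − 0.453) / 3.6 = 4.07 mA.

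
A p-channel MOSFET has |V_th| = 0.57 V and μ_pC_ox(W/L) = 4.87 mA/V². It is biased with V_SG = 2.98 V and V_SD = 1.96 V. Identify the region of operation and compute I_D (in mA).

V_ov = V_SG − |V_th| = 2.98 − 0.57 = 2.41 V.
Since V_SD = 1.96 V < V_ov = 2.41 V, the device is in the triode region.
I_D = k_p [V_ov · V_SD − ½ V_SD²] = 4.87 × [2.41 × 1.96 − 0.5 × 1.96²] = 13.6 mA.

Triode; I_D = 13.6 mA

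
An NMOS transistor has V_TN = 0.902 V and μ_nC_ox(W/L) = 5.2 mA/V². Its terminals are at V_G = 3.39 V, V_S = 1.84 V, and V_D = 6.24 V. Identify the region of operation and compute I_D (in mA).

V_GS = V_G − V_S = 3.39 − 1.84 = 1.55 V; V_DS = V_D − V_S = 6.24 − 1.84 = 4.4 V.
V_ov = V_GS − V_TN = 1.55 − 0.902 = 0.648 V.
Since V_DS = 4.4 V ≥ V_ov = 0.648 V, the device is in saturation.
I_D = ½ k_n V_ov² = 0.5 × 5.2 × 0.648² = 1.09 mA.

Saturation; I_D = 1.09 mA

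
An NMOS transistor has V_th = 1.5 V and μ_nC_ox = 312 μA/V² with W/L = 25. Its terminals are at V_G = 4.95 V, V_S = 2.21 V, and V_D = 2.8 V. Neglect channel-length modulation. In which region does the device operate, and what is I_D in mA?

Triode; I_D = 4.35 mA

V_GS = V_G − V_S = 4.95 − 2.21 = 2.74 V; V_DS = V_D − V_S = 2.8 − 2.21 = 0.59 V.
k_n = μ_nC_ox · (W/L) = 7.8 mA/V².
V_ov = V_GS − V_th = 2.74 − 1.5 = 1.24 V.
Since V_DS = 0.59 V < V_ov = 1.24 V, the device is in the triode region.
I_D = k_n [V_ov · V_DS − ½ V_DS²] = 7.8 × [1.24 × 0.59 − 0.5 × 0.59²] = 4.35 mA.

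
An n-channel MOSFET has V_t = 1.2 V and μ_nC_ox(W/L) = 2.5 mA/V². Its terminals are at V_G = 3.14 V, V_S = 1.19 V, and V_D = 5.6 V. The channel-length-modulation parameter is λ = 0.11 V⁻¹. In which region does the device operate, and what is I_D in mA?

Saturation; I_D = 1.04 mA

V_GS = V_G − V_S = 3.14 − 1.19 = 1.95 V; V_DS = V_D − V_S = 5.6 − 1.19 = 4.41 V.
V_ov = V_GS − V_t = 1.95 − 1.2 = 0.75 V.
Since V_DS = 4.41 V ≥ V_ov = 0.75 V, the device is in saturation.
I_D = ½ k_n V_ov² (1 + λ V_DS) = 0.5 × 2.5 × 0.75² × (1 + 0.11 × 4.41) = 1.04 mA.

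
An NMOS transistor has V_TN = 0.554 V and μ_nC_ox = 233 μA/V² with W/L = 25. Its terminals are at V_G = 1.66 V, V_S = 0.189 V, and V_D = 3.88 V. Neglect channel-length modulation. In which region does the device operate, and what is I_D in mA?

V_GS = V_G − V_S = 1.66 − 0.189 = 1.47 V; V_DS = V_D − V_S = 3.88 − 0.189 = 3.69 V.
k_n = μ_nC_ox · (W/L) = 5.825 mA/V².
V_ov = V_GS − V_TN = 1.47 − 0.554 = 0.917 V.
Since V_DS = 3.69 V ≥ V_ov = 0.917 V, the device is in saturation.
I_D = ½ k_n V_ov² = 0.5 × 5.825 × 0.917² = 2.45 mA.

Saturation; I_D = 2.45 mA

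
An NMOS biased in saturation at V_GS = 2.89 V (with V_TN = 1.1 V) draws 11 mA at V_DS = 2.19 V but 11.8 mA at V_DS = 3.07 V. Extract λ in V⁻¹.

λ = 0.101 V⁻¹

With V_GS fixed, I_D ∝ (1 + λ V_DS) in saturation, so I_D2/I_D1 = (1 + λ V_DS2)/(1 + λ V_DS1).
11.8/11 = 1.073 = (1 + 3.07 λ)/(1 + 2.19 λ).
Solving: λ (I_D1 V_DS2 − I_D2 V_DS1) = I_D2 − I_D1, so λ = (11.8 − 11) / (11 × 3.07 − 11.8 × 2.19) = 0.8 / 7.93 = 0.101 V⁻¹.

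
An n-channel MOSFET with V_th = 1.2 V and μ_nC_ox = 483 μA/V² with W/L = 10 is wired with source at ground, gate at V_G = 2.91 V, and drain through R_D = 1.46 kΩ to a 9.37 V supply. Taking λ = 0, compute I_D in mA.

V_GS = V_G = 2.91 V, so V_ov = 2.91 − 1.2 = 1.71 V.
k_n = μ_nC_ox · (W/L) = 4.83 mA/V².
Assume saturation: I_D = ½ k_n V_ov² = 0.5 × 4.83 × 1.71² = 7.06 mA, giving V_DS = V_DD − I_D R_D = 9.37 − 7.06 × 1.46 = -0.94 V.
But -0.94 V < V_ov = 1.71 V, so the device is actually in triode.
In triode I_D = k_n[V_ov V_DS − ½ V_DS²] and I_D = (V_DD − V_DS)/R_D. Equating: 3.53 V_DS² − 13.06 V_DS + 9.37 = 0, giving V_DS = 0.973 V (the root below V_ov).
I_D = (9.37 − 0.973) / 1.46 = 5.75 mA.

I_D = 5.75 mA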